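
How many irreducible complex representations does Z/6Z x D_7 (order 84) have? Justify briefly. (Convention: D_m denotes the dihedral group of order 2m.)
30

Why: The number of irreducible complex representations of a finite group equals its number of conjugacy classes. For a direct product, #classes(G x H) = #classes(G) * #classes(H). Z/6Z has 6 classes (abelian), D_7 has 5 classes, so 6 * 5 = 30, so Z/6Z x D_7 (order 84) has exactly 30 irreducible complex representations.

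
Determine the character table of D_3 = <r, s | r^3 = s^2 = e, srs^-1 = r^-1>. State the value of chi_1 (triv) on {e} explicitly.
Conjugacy classes: {e} of size 1, {r^1, r^2} of size 2, {s, sr, ..., sr^2} of size 3.
Character table:
  irrep \ class              {e} (size 1)  {r^1, r^2} (size 2)  {s, sr, ..., sr^2} (size 3)
  chi_1 (triv)               1             1                    1                          
  chi_2 (sign: r->1, s->-1)  1             1                    -1                         
  chi_3 (2d, j=1)            2             -1                   0                          

Spot check: chi_1 (triv) on {e} = 1.

Working: D_3 has order 2*3 = 6 with 3 conjugacy classes, hence 3 irreducibles. Sum of squared dims 1 + 1 + 4 = 6 = |G|. Linear characters come from the abelianisation; the 2-dimensional irreps have character r^k -> 2*cos(2*pi*j*k/3), reflections -> 0.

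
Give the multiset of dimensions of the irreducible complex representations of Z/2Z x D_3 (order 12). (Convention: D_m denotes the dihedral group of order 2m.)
Dimensions: 1, 1, 1, 1, 2, 2

Solution. There are 6 irreducibles (= number of conjugacy classes). Their dimensions d_i satisfy sum d_i^2 = |G| = 12: 1 + 1 + 1 + 1 + 4 + 4 = 12. (For the product with Z/2Z: each of the 2 1-dim characters of Z/2Z tensors with each irrep of D_3, giving 2 copies of each D_3-dimension.)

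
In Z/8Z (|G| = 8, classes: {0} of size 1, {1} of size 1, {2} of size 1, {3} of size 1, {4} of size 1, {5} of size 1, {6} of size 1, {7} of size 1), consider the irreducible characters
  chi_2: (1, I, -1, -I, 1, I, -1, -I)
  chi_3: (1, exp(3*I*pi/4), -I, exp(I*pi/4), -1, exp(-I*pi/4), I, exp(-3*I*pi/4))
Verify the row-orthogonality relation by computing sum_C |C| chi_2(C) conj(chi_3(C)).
Sum = 0; so <chi_2, chi_3> = 0 (distinct irreducibles are orthogonal).

Justification: Compute term by term over conjugacy classes (|C| * chi_2(C) * conj(chi_3(C))):
  1*(1)*conj(1) + 1*(I)*conj(exp(3*I*pi/4)) + 1*(-1)*conj(-I) + 1*(-I)*conj(exp(I*pi/4)) + 1*(1)*conj(-1) + 1*(I)*conj(exp(-I*pi/4)) + 1*(-1)*conj(I) + 1*(-I)*conj(exp(-3*I*pi/4))
  = (1) + (exp(-I*pi/4)) + (-I) + (-exp(I*pi/4)) + (-1) + (exp(3*I*pi/4)) + (I) + (-exp(-3*I*pi/4))
  = 0.
(Exp terms are combined using exp(i*s)*conj(exp(i*t)) = exp(i*(s-t)), and sums of them are collapsed using the identity that for every m > 1 the m distinct m-th roots of unity sum to 0, e.g. 1 + exp(2*I*pi/3) + exp(-2*I*pi/3) = 0.)
Dividing by |G| = 8 gives 0/8 = 0, matching the row-orthogonality relation <chi_2, chi_3> = [chi_2 = chi_3].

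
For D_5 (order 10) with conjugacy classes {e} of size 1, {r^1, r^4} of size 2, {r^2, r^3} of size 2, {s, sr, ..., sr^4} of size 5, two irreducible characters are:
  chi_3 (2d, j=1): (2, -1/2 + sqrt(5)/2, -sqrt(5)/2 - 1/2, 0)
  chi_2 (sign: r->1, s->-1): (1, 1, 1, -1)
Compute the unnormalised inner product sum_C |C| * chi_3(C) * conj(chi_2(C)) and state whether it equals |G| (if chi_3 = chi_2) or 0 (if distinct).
Sum = 0; so <chi_3, chi_2> = 0 (distinct irreducibles are orthogonal).

Derivation: Compute term by term over conjugacy classes (|C| * chi_3(C) * conj(chi_2(C))):
  1*(2)*conj(1) + 2*(-1/2 + sqrt(5)/2)*conj(1) + 2*(-sqrt(5)/2 - 1/2)*conj(1) + 5*(0)*conj(-1)
  = (2) + (-1 + sqrt(5)) + (-sqrt(5) - 1) + (0)
  = 0.
Dividing by |G| = 10 gives 0/10 = 0, matching the row-orthogonality relation <chi_3, chi_2> = [chi_3 = chi_2].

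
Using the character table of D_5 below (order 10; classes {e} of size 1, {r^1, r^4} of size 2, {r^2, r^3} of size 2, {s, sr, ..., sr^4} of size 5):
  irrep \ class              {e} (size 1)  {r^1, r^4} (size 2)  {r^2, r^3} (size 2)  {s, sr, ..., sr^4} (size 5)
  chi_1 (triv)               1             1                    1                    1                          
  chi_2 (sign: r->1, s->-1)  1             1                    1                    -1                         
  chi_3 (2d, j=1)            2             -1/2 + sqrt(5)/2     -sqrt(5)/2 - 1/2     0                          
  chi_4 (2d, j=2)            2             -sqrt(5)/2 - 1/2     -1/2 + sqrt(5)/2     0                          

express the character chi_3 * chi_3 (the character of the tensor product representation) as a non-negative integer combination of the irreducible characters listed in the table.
chi_3 tensor chi_3 = chi_1 + chi_2 + chi_4 (all other irreducibles have multiplicity 0).

Details: The character of a tensor product is the pointwise product (chi_3 * chi_3)(C) = chi_3(C) * chi_3(C):
  {e}: (2)*(2), {r^1, r^4}: (-1/2 + sqrt(5)/2)*(-1/2 + sqrt(5)/2), {r^2, r^3}: (-sqrt(5)/2 - 1/2)*(-sqrt(5)/2 - 1/2), {s, sr, ..., sr^4}: (0)*(0)
so (chi_3 * chi_3) takes values
  {e} -> 4, {r^1, r^4} -> 3/2 - sqrt(5)/2, {r^2, r^3} -> sqrt(5)/2 + 3/2, {s, sr, ..., sr^4} -> 0.
Now take the inner product of this character with each irreducible chi from the table, <chi_3*chi_3, chi> = (1/10) sum_C |C| (chi_3*chi_3)(C) conj(chi(C)):
  <chi_3*chi_3, chi_1> = (1/10)[1*(4)*conj(1) + 2*(3/2 - sqrt(5)/2)*conj(1) + 2*(sqrt(5)/2 + 3/2)*conj(1) + 5*(0)*conj(1)]
      = (1/10)[(4) + (3 - sqrt(5)) + (sqrt(5) + 3) + (0)] = 10/10 = 1
  <chi_3*chi_3, chi_2> = (1/10)[1*(4)*conj(1) + 2*(3/2 - sqrt(5)/2)*conj(1) + 2*(sqrt(5)/2 + 3/2)*conj(1) + 5*(0)*conj(-1)]
      = (1/10)[(4) + (3 - sqrt(5)) + (sqrt(5) + 3) + (0)] = 10/10 = 1
  <chi_3*chi_3, chi_3> = (1/10)[1*(4)*conj(2) + 2*(3/2 - sqrt(5)/2)*conj(-1/2 + sqrt(5)/2) + 2*(sqrt(5)/2 + 3/2)*conj(-sqrt(5)/2 - 1/2) + 5*(0)*conj(0)]
      = (1/10)[(8) + (-4 + 2*sqrt(5)) + (-2*sqrt(5) - 4) + (0)] = 0/10 = 0
  <chi_3*chi_3, chi_4> = (1/10)[1*(4)*conj(2) + 2*(3/2 - sqrt(5)/2)*conj(-sqrt(5)/2 - 1/2) + 2*(sqrt(5)/2 + 3/2)*conj(-1/2 + sqrt(5)/2) + 5*(0)*conj(0)]
      = (1/10)[(8) + (1 - sqrt(5)) + (1 + sqrt(5)) + (0)] = 10/10 = 1
Hence the multiplicities are chi_1: 1, chi_2: 1, chi_4: 1. Dimension check: dim(chi_3)*dim(chi_3) = 2*2 = 4 and sum (mult * dim) = 1*1 + 1*1 + 1*2 = 4.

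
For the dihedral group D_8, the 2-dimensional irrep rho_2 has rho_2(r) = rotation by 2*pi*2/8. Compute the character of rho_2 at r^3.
chi_{rho_2}(r^3) = 2*cos(2*pi*2*3/8) = 0

Reasoning: rho_2(r^3) is rotation by angle 2*pi*2*3/8, whose trace is 2*cos(2*pi*2*3/8) = 0.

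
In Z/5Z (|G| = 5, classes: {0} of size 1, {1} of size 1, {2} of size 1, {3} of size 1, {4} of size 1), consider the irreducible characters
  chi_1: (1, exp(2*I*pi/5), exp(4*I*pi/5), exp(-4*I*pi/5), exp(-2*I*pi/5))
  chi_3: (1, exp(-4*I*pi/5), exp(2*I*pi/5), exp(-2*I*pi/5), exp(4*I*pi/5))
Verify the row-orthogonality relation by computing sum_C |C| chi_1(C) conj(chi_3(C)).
Sum = 0; so <chi_1, chi_3> = 0 (distinct irreducibles are orthogonal).

Explanation: Compute term by term over conjugacy classes (|C| * chi_1(C) * conj(chi_3(C))):
  1*(1)*conj(1) + 1*(exp(2*I*pi/5))*conj(exp(-4*I*pi/5)) + 1*(exp(4*I*pi/5))*conj(exp(2*I*pi/5)) + 1*(exp(-4*I*pi/5))*conj(exp(-2*I*pi/5)) + 1*(exp(-2*I*pi/5))*conj(exp(4*I*pi/5))
  = (1) + (exp(-4*I*pi/5)) + (exp(2*I*pi/5)) + (exp(-2*I*pi/5)) + (exp(4*I*pi/5))
  = 0.
(Exp terms are combined using exp(i*s)*conj(exp(i*t)) = exp(i*(s-t)), and sums of them are collapsed using the identity that for every m > 1 the m distinct m-th roots of unity sum to 0, e.g. 1 + exp(2*I*pi/3) + exp(-2*I*pi/3) = 0.)
Dividing by |G| = 5 gives 0/5 = 0, matching the row-orthogonality relation <chi_1, chi_3> = [chi_1 = chi_3].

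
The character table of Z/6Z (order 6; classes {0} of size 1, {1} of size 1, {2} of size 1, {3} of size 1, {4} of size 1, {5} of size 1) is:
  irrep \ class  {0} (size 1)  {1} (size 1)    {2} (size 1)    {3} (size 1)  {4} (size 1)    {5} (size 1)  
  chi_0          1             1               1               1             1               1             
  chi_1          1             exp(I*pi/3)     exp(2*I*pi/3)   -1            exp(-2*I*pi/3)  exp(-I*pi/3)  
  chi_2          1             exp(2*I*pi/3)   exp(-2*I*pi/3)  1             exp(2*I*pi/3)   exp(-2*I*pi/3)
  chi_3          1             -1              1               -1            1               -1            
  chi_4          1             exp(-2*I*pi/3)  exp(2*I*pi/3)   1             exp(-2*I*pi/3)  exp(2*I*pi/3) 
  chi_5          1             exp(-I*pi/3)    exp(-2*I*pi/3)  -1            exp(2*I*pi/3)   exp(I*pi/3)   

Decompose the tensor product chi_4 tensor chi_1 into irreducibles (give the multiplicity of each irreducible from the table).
chi_4 tensor chi_1 = chi_5 (all other irreducibles have multiplicity 0).

Details: The character of a tensor product is the pointwise product (chi_4 * chi_1)(C) = chi_4(C) * chi_1(C):
  {0}: (1)*(1), {1}: (exp(-2*I*pi/3))*(exp(I*pi/3)), {2}: (exp(2*I*pi/3))*(exp(2*I*pi/3)), {3}: (1)*(-1), {4}: (exp(-2*I*pi/3))*(exp(-2*I*pi/3)), {5}: (exp(2*I*pi/3))*(exp(-I*pi/3))
so (chi_4 * chi_1) takes values
  {0} -> 1, {1} -> exp(-I*pi/3), {2} -> exp(-2*I*pi/3), {3} -> -1, {4} -> exp(2*I*pi/3), {5} -> exp(I*pi/3).
Now take the inner product of this character with each irreducible chi from the table, <chi_4*chi_1, chi> = (1/6) sum_C |C| (chi_4*chi_1)(C) conj(chi(C)):
  <chi_4*chi_1, chi_0> = (1/6)[1*(1)*conj(1) + 1*(exp(-I*pi/3))*conj(1) + 1*(exp(-2*I*pi/3))*conj(1) + 1*(-1)*conj(1) + 1*(exp(2*I*pi/3))*conj(1) + 1*(exp(I*pi/3))*conj(1)]
      = (1/6)[(1) + (exp(-I*pi/3)) + (exp(-2*I*pi/3)) + (-1) + (exp(2*I*pi/3)) + (exp(I*pi/3))] = 0/6 = 0
  <chi_4*chi_1, chi_1> = (1/6)[1*(1)*conj(1) + 1*(exp(-I*pi/3))*conj(exp(I*pi/3)) + 1*(exp(-2*I*pi/3))*conj(exp(2*I*pi/3)) + 1*(-1)*conj(-1) + 1*(exp(2*I*pi/3))*conj(exp(-2*I*pi/3)) + 1*(exp(I*pi/3))*conj(exp(-I*pi/3))]
      = (1/6)[(1) + (exp(-2*I*pi/3)) + (exp(2*I*pi/3)) + (1) + (exp(-2*I*pi/3)) + (exp(2*I*pi/3))] = 0/6 = 0
  <chi_4*chi_1, chi_2> = (1/6)[1*(1)*conj(1) + 1*(exp(-I*pi/3))*conj(exp(2*I*pi/3)) + 1*(exp(-2*I*pi/3))*conj(exp(-2*I*pi/3)) + 1*(-1)*conj(1) + 1*(exp(2*I*pi/3))*conj(exp(2*I*pi/3)) + 1*(exp(I*pi/3))*conj(exp(-2*I*pi/3))]
      = (1/6)[(1) + (-1) + (1) + (-1) + (1) + (-1)] = 0/6 = 0
  <chi_4*chi_1, chi_3> = (1/6)[1*(1)*conj(1) + 1*(exp(-I*pi/3))*conj(-1) + 1*(exp(-2*I*pi/3))*conj(1) + 1*(-1)*conj(-1) + 1*(exp(2*I*pi/3))*conj(1) + 1*(exp(I*pi/3))*conj(-1)]
      = (1/6)[(1) + (-exp(-I*pi/3)) + (exp(-2*I*pi/3)) + (1) + (exp(2*I*pi/3)) + (-exp(I*pi/3))] = 0/6 = 0
  <chi_4*chi_1, chi_4> = (1/6)[1*(1)*conj(1) + 1*(exp(-I*pi/3))*conj(exp(-2*I*pi/3)) + 1*(exp(-2*I*pi/3))*conj(exp(2*I*pi/3)) + 1*(-1)*conj(1) + 1*(exp(2*I*pi/3))*conj(exp(-2*I*pi/3)) + 1*(exp(I*pi/3))*conj(exp(2*I*pi/3))]
      = (1/6)[(1) + (exp(I*pi/3)) + (exp(2*I*pi/3)) + (-1) + (exp(-2*I*pi/3)) + (exp(-I*pi/3))] = 0/6 = 0
  <chi_4*chi_1, chi_5> = (1/6)[1*(1)*conj(1) + 1*(exp(-I*pi/3))*conj(exp(-I*pi/3)) + 1*(exp(-2*I*pi/3))*conj(exp(-2*I*pi/3)) + 1*(-1)*conj(-1) + 1*(exp(2*I*pi/3))*conj(exp(2*I*pi/3)) + 1*(exp(I*pi/3))*conj(exp(I*pi/3))]
      = (1/6)[(1) + (1) + (1) + (1) + (1) + (1)] = 6/6 = 1
(Exp terms are combined using exp(i*s)*conj(exp(i*t)) = exp(i*(s-t)), and sums of them are collapsed using the identity that for every m > 1 the m distinct m-th roots of unity sum to 0, e.g. 1 + exp(2*I*pi/3) + exp(-2*I*pi/3) = 0.)
Hence the multiplicities are chi_5: 1. Dimension check: dim(chi_4)*dim(chi_1) = 1*1 = 1 and sum (mult * dim) = 1*1 = 1.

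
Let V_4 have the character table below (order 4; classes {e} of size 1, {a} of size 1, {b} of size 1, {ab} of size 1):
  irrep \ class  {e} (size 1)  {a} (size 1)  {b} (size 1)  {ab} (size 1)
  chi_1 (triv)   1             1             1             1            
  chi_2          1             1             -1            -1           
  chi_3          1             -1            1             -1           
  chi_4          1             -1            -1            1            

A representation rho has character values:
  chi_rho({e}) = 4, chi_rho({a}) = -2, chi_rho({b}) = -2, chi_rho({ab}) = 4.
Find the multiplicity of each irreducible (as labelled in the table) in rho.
Multiplicities: chi_1: 1, chi_2: 0, chi_3: 0, chi_4: 3.

Solution. Use <chi_rho, chi> = (1/|G|) sum_C |C| * chi_rho(C) * conj(chi(C)) with |G| = 4 for each irreducible chi in the table:
  <chi_rho, chi_1> = (1/4)[1*(4)*conj(1) + 1*(-2)*conj(1) + 1*(-2)*conj(1) + 1*(4)*conj(1)]
      = (1/4)[(4) + (-2) + (-2) + (4)] = 4/4 = 1
  <chi_rho, chi_2> = (1/4)[1*(4)*conj(1) + 1*(-2)*conj(1) + 1*(-2)*conj(-1) + 1*(4)*conj(-1)]
      = (1/4)[(4) + (-2) + (2) + (-4)] = 0/4 = 0
  <chi_rho, chi_3> = (1/4)[1*(4)*conj(1) + 1*(-2)*conj(-1) + 1*(-2)*conj(1) + 1*(4)*conj(-1)]
      = (1/4)[(4) + (2) + (-2) + (-4)] = 0/4 = 0
  <chi_rho, chi_4> = (1/4)[1*(4)*conj(1) + 1*(-2)*conj(-1) + 1*(-2)*conj(-1) + 1*(4)*conj(1)]
      = (1/4)[(4) + (2) + (2) + (4)] = 12/4 = 3
Dimension check: dim(rho) = sum (mult * dim) = 1*1 + 0*1 + 0*1 + 3*1 = 4 = chi_rho(e) = 4.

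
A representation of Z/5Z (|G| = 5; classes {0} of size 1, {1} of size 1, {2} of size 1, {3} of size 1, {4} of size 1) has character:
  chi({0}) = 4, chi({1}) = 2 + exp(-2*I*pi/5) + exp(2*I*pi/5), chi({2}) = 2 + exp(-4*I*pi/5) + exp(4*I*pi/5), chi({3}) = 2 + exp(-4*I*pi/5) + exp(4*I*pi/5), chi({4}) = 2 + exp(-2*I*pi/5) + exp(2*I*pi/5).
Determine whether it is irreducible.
Not irreducible (reducible): <chi, chi> = 6 > 1.

Details: <chi, chi> = (1/|G|) sum_C |C| * |chi(C)|^2 = (1/5)[1*|4|^2 + 1*|2 + exp(-2*I*pi/5) + exp(2*I*pi/5)|^2 + 1*|2 + exp(-4*I*pi/5) + exp(4*I*pi/5)|^2 + 1*|2 + exp(-4*I*pi/5) + exp(4*I*pi/5)|^2 + 1*|2 + exp(-2*I*pi/5) + exp(2*I*pi/5)|^2]
  = (1/5)[(16) + (6 + 4*exp(-2*I*pi/5) + exp(-4*I*pi/5) + exp(4*I*pi/5) + 4*exp(2*I*pi/5)) + (6 + 4*exp(-4*I*pi/5) + exp(-2*I*pi/5) + exp(2*I*pi/5) + 4*exp(4*I*pi/5)) + (6 + 4*exp(-4*I*pi/5) + exp(-2*I*pi/5) + exp(2*I*pi/5) + 4*exp(4*I*pi/5)) + (6 + 4*exp(-2*I*pi/5) + exp(-4*I*pi/5) + exp(4*I*pi/5) + 4*exp(2*I*pi/5))] = 30/5 = 6.
(Exp terms are combined using exp(i*s)*conj(exp(i*t)) = exp(i*(s-t)), and sums of them are collapsed using the identity that for every m > 1 the m distinct m-th roots of unity sum to 0, e.g. 1 + exp(2*I*pi/3) + exp(-2*I*pi/3) = 0.)
A character is irreducible iff <chi, chi> = 1, so this representation is reducible.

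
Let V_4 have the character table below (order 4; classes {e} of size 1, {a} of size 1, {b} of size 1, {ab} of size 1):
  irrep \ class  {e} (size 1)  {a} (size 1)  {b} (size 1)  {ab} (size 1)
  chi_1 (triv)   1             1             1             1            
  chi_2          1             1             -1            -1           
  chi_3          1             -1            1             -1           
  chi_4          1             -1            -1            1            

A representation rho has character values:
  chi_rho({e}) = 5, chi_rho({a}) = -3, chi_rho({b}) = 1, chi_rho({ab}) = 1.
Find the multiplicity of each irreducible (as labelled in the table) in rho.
Multiplicities: chi_1: 1, chi_2: 0, chi_3: 2, chi_4: 2.

Explanation: Use <chi_rho, chi> = (1/|G|) sum_C |C| * chi_rho(C) * conj(chi(C)) with |G| = 4 for each irreducible chi in the table:
  <chi_rho, chi_1> = (1/4)[1*(5)*conj(1) + 1*(-3)*conj(1) + 1*(1)*conj(1) + 1*(1)*conj(1)]
      = (1/4)[(5) + (-3) + (1) + (1)] = 4/4 = 1
  <chi_rho, chi_2> = (1/4)[1*(5)*conj(1) + 1*(-3)*conj(1) + 1*(1)*conj(-1) + 1*(1)*conj(-1)]
      = (1/4)[(5) + (-3) + (-1) + (-1)] = 0/4 = 0
  <chi_rho, chi_3> = (1/4)[1*(5)*conj(1) + 1*(-3)*conj(-1) + 1*(1)*conj(1) + 1*(1)*conj(-1)]
      = (1/4)[(5) + (3) + (1) + (-1)] = 8/4 = 2
  <chi_rho, chi_4> = (1/4)[1*(5)*conj(1) + 1*(-3)*conj(-1) + 1*(1)*conj(-1) + 1*(1)*conj(1)]
      = (1/4)[(5) + (3) + (-1) + (1)] = 8/4 = 2
Dimension check: dim(rho) = sum (mult * dim) = 1*1 + 0*1 + 2*1 + 2*1 = 5 = chi_rho(e) = 5.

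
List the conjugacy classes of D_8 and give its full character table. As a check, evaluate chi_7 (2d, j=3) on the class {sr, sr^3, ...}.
Conjugacy classes: {e} of size 1, {r^4} of size 1, {r^1, r^7} of size 2, {r^2, r^6} of size 2, {r^3, r^5} of size 2, {s, sr^2, ...} of size 4, {sr, sr^3, ...} of size 4.
Character table:
  irrep \ class              {e} (size 1)  {r^4} (size 1)  {r^1, r^7} (size 2)  {r^2, r^6} (size 2)  {r^3, r^5} (size 2)  {s, sr^2, ...} (size 4)  {sr, sr^3, ...} (size 4)
  chi_1 (triv)               1             1               1                    1                    1                    1                        1                       
  chi_2 (sign: r->1, s->-1)  1             1               1                    1                    1                    -1                       -1                      
  chi_3 (r->-1, s->1)        1             1               -1                   1                    -1                   1                        -1                      
  chi_4 (r->-1, s->-1)       1             1               -1                   1                    -1                   -1                       1                       
  chi_5 (2d, j=1)            2             -2              sqrt(2)              0                    -sqrt(2)             0                        0                       
  chi_6 (2d, j=2)            2             2               0                    -2                   0                    0                        0                       
  chi_7 (2d, j=3)            2             -2              -sqrt(2)             0                    sqrt(2)              0                        0                       

Spot check: chi_7 (2d, j=3) on {sr, sr^3, ...} = 0.

Why: D_8 has order 2*8 = 16 with 7 conjugacy classes, hence 7 irreducibles. Sum of squared dims 1 + 1 + 1 + 1 + 4 + 4 + 4 = 16 = |G|. Linear characters come from the abelianisation; the 2-dimensional irreps have character r^k -> 2*cos(2*pi*j*k/8), reflections -> 0.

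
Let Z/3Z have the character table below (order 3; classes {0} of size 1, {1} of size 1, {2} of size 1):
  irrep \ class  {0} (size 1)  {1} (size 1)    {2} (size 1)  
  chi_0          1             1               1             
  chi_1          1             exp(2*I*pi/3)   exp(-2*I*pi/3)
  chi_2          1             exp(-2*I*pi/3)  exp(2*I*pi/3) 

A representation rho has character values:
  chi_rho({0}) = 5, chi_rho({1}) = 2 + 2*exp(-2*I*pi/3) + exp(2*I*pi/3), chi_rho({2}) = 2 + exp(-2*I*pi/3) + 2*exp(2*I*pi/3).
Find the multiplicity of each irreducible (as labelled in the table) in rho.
Multiplicities: chi_0: 2, chi_1: 1, chi_2: 2.

Argument: Use <chi_rho, chi> = (1/|G|) sum_C |C| * chi_rho(C) * conj(chi(C)) with |G| = 3 for each irreducible chi in the table:
  <chi_rho, chi_0> = (1/3)[1*(5)*conj(1) + 1*(2 + 2*exp(-2*I*pi/3) + exp(2*I*pi/3))*conj(1) + 1*(2 + exp(-2*I*pi/3) + 2*exp(2*I*pi/3))*conj(1)]
      = (1/3)[(5) + (2 + 2*exp(-2*I*pi/3) + exp(2*I*pi/3)) + (2 + exp(-2*I*pi/3) + 2*exp(2*I*pi/3))] = 6/3 = 2
  <chi_rho, chi_1> = (1/3)[1*(5)*conj(1) + 1*(2 + 2*exp(-2*I*pi/3) + exp(2*I*pi/3))*conj(exp(2*I*pi/3)) + 1*(2 + exp(-2*I*pi/3) + 2*exp(2*I*pi/3))*conj(exp(-2*I*pi/3))]
      = (1/3)[(5) + (-1) + (-1)] = 3/3 = 1
  <chi_rho, chi_2> = (1/3)[1*(5)*conj(1) + 1*(2 + 2*exp(-2*I*pi/3) + exp(2*I*pi/3))*conj(exp(-2*I*pi/3)) + 1*(2 + exp(-2*I*pi/3) + 2*exp(2*I*pi/3))*conj(exp(2*I*pi/3))]
      = (1/3)[(5) + (2 + exp(-2*I*pi/3) + 2*exp(2*I*pi/3)) + (2 + 2*exp(-2*I*pi/3) + exp(2*I*pi/3))] = 6/3 = 2
(Exp terms are combined using exp(i*s)*conj(exp(i*t)) = exp(i*(s-t)), and sums of them are collapsed using the identity that for every m > 1 the m distinct m-th roots of unity sum to 0, e.g. 1 + exp(2*I*pi/3) + exp(-2*I*pi/3) = 0.)
Dimension check: dim(rho) = sum (mult * dim) = 2*1 + 1*1 + 2*1 = 5 = chi_rho(e) = 5.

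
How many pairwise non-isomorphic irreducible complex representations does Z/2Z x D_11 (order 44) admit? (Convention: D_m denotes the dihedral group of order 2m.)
14

The number of irreducible complex representations of a finite group equals its number of conjugacy classes. For a direct product, #classes(G x H) = #classes(G) * #classes(H). Z/2Z has 2 classes (abelian), D_11 has 7 classes, so 2 * 7 = 14, so Z/2Z x D_11 (order 44) has exactly 14 irreducible complex representations.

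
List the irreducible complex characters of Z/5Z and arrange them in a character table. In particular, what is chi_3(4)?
Character table of Z/5Z (irreps indexed chi_0,...,chi_4 with chi_k(m) = zeta_5^(k*m), zeta_5 = exp(2*pi*i/5)):
  irrep \ class  {0} (size 1)  {1} (size 1)    {2} (size 1)    {3} (size 1)    {4} (size 1)  
  chi_0          1             1               1               1               1             
  chi_1          1             exp(2*I*pi/5)   exp(4*I*pi/5)   exp(-4*I*pi/5)  exp(-2*I*pi/5)
  chi_2          1             exp(4*I*pi/5)   exp(-2*I*pi/5)  exp(2*I*pi/5)   exp(-4*I*pi/5)
  chi_3          1             exp(-4*I*pi/5)  exp(2*I*pi/5)   exp(-2*I*pi/5)  exp(4*I*pi/5) 
  chi_4          1             exp(-2*I*pi/5)  exp(-4*I*pi/5)  exp(4*I*pi/5)   exp(2*I*pi/5) 

Spot check: chi_3(4) = zeta_5^(3*4) = zeta_5^12 = exp(4*I*pi/5).

Details: Z/5Z is abelian, so all 5 irreducible complex representations are 1-dimensional. They are given by chi_k(m) = zeta_5^(k*m) for k = 0,...,4. Row orthogonality: sum_m chi_k(m) conj(chi_l(m)) = 5 * [k = l].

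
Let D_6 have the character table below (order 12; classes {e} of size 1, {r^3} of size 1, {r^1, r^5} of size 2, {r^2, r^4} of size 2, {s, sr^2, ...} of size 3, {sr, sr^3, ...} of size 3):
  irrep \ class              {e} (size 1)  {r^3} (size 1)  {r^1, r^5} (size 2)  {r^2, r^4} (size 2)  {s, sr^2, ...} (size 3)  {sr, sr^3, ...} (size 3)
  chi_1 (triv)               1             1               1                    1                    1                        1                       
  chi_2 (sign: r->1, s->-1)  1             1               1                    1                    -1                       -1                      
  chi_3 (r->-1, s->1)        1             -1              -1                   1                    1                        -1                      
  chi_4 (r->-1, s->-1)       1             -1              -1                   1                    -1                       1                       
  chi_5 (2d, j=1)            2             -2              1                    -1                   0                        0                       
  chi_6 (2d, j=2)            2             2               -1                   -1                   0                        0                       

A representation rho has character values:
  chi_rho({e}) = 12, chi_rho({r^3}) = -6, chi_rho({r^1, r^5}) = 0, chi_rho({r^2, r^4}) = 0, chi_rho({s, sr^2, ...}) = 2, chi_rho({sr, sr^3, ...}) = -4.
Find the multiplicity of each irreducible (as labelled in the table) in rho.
Multiplicities: chi_1: 0, chi_2: 1, chi_3: 3, chi_4: 0, chi_5: 3, chi_6: 1.

Derivation: Use <chi_rho, chi> = (1/|G|) sum_C |C| * chi_rho(C) * conj(chi(C)) with |G| = 12 for each irreducible chi in the table:
  <chi_rho, chi_1> = (1/12)[1*(12)*conj(1) + 1*(-6)*conj(1) + 2*(0)*conj(1) + 2*(0)*conj(1) + 3*(2)*conj(1) + 3*(-4)*conj(1)]
      = (1/12)[(12) + (-6) + (0) + (0) + (6) + (-12)] = 0/12 = 0
  <chi_rho, chi_2> = (1/12)[1*(12)*conj(1) + 1*(-6)*conj(1) + 2*(0)*conj(1) + 2*(0)*conj(1) + 3*(2)*conj(-1) + 3*(-4)*conj(-1)]
      = (1/12)[(12) + (-6) + (0) + (0) + (-6) + (12)] = 12/12 = 1
  <chi_rho, chi_3> = (1/12)[1*(12)*conj(1) + 1*(-6)*conj(-1) + 2*(0)*conj(-1) + 2*(0)*conj(1) + 3*(2)*conj(1) + 3*(-4)*conj(-1)]
      = (1/12)[(12) + (6) + (0) + (0) + (6) + (12)] = 36/12 = 3
  <chi_rho, chi_4> = (1/12)[1*(12)*conj(1) + 1*(-6)*conj(-1) + 2*(0)*conj(-1) + 2*(0)*conj(1) + 3*(2)*conj(-1) + 3*(-4)*conj(1)]
      = (1/12)[(12) + (6) + (0) + (0) + (-6) + (-12)] = 0/12 = 0
  <chi_rho, chi_5> = (1/12)[1*(12)*conj(2) + 1*(-6)*conj(-2) + 2*(0)*conj(1) + 2*(0)*conj(-1) + 3*(2)*conj(0) + 3*(-4)*conj(0)]
      = (1/12)[(24) + (12) + (0) + (0) + (0) + (0)] = 36/12 = 3
  <chi_rho, chi_6> = (1/12)[1*(12)*conj(2) + 1*(-6)*conj(2) + 2*(0)*conj(-1) + 2*(0)*conj(-1) + 3*(2)*conj(0) + 3*(-4)*conj(0)]
      = (1/12)[(24) + (-12) + (0) + (0) + (0) + (0)] = 12/12 = 1
Dimension check: dim(rho) = sum (mult * dim) = 0*1 + 1*1 + 3*1 + 0*1 + 3*2 + 1*2 = 12 = chi_rho(e) = 12.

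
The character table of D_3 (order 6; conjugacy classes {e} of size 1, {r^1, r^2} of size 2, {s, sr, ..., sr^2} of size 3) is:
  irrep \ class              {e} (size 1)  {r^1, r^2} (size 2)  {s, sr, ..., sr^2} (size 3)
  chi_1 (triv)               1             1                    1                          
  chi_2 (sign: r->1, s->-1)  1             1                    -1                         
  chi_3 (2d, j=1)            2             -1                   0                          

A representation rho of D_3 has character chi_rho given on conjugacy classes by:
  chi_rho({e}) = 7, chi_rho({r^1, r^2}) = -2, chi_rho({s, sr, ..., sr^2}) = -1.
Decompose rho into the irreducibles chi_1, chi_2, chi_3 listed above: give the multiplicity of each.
Multiplicities: chi_1: 0, chi_2: 1, chi_3: 3.

Working: Use <chi_rho, chi> = (1/|G|) sum_C |C| * chi_rho(C) * conj(chi(C)) with |G| = 6 for each irreducible chi in the table:
  <chi_rho, chi_1> = (1/6)[1*(7)*conj(1) + 2*(-2)*conj(1) + 3*(-1)*conj(1)]
      = (1/6)[(7) + (-4) + (-3)] = 0/6 = 0
  <chi_rho, chi_2> = (1/6)[1*(7)*conj(1) + 2*(-2)*conj(1) + 3*(-1)*conj(-1)]
      = (1/6)[(7) + (-4) + (3)] = 6/6 = 1
  <chi_rho, chi_3> = (1/6)[1*(7)*conj(2) + 2*(-2)*conj(-1) + 3*(-1)*conj(0)]
      = (1/6)[(14) + (4) + (0)] = 18/6 = 3
Dimension check: dim(rho) = sum (mult * dim) = 0*1 + 1*1 + 3*2 = 7 = chi_rho(e) = 7.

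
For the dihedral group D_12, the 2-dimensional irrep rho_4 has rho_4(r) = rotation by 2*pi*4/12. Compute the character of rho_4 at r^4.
chi_{rho_4}(r^4) = 2*cos(2*pi*4*4/12) = -1

Argument: rho_4(r^4) is rotation by angle 2*pi*4*4/12, whose trace is 2*cos(2*pi*4*4/12) = -1.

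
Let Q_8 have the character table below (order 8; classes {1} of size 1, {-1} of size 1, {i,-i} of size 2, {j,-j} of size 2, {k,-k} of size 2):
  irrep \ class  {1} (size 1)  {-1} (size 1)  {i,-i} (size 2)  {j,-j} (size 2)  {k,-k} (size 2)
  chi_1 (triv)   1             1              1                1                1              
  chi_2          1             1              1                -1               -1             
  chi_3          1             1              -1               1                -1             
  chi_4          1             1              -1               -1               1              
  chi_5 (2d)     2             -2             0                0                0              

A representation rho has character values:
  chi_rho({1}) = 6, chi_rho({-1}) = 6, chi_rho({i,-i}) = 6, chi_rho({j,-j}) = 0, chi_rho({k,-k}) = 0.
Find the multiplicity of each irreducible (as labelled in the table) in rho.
Multiplicities: chi_1: 3, chi_2: 3, chi_3: 0, chi_4: 0, chi_5: 0.

Explanation: Use <chi_rho, chi> = (1/|G|) sum_C |C| * chi_rho(C) * conj(chi(C)) with |G| = 8 for each irreducible chi in the table:
  <chi_rho, chi_1> = (1/8)[1*(6)*conj(1) + 1*(6)*conj(1) + 2*(6)*conj(1) + 2*(0)*conj(1) + 2*(0)*conj(1)]
      = (1/8)[(6) + (6) + (12) + (0) + (0)] = 24/8 = 3
  <chi_rho, chi_2> = (1/8)[1*(6)*conj(1) + 1*(6)*conj(1) + 2*(6)*conj(1) + 2*(0)*conj(-1) + 2*(0)*conj(-1)]
      = (1/8)[(6) + (6) + (12) + (0) + (0)] = 24/8 = 3
  <chi_rho, chi_3> = (1/8)[1*(6)*conj(1) + 1*(6)*conj(1) + 2*(6)*conj(-1) + 2*(0)*conj(1) + 2*(0)*conj(-1)]
      = (1/8)[(6) + (6) + (-12) + (0) + (0)] = 0/8 = 0
  <chi_rho, chi_4> = (1/8)[1*(6)*conj(1) + 1*(6)*conj(1) + 2*(6)*conj(-1) + 2*(0)*conj(-1) + 2*(0)*conj(1)]
      = (1/8)[(6) + (6) + (-12) + (0) + (0)] = 0/8 = 0
  <chi_rho, chi_5> = (1/8)[1*(6)*conj(2) + 1*(6)*conj(-2) + 2*(6)*conj(0) + 2*(0)*conj(0) + 2*(0)*conj(0)]
      = (1/8)[(12) + (-12) + (0) + (0) + (0)] = 0/8 = 0
Dimension check: dim(rho) = sum (mult * dim) = 3*1 + 3*1 + 0*1 + 0*1 + 0*2 = 6 = chi_rho(e) = 6.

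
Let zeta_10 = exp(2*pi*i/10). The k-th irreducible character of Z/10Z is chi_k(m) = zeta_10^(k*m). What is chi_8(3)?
chi_8(3) = zeta_10^24 = exp(4*I*pi/5)

Solution. chi_8(3) = zeta_10^(8*3) = zeta_10^24. Since zeta_10^10 = 1, this equals zeta_10^4 = exp(2*pi*i*4/10) = exp(4*I*pi/5).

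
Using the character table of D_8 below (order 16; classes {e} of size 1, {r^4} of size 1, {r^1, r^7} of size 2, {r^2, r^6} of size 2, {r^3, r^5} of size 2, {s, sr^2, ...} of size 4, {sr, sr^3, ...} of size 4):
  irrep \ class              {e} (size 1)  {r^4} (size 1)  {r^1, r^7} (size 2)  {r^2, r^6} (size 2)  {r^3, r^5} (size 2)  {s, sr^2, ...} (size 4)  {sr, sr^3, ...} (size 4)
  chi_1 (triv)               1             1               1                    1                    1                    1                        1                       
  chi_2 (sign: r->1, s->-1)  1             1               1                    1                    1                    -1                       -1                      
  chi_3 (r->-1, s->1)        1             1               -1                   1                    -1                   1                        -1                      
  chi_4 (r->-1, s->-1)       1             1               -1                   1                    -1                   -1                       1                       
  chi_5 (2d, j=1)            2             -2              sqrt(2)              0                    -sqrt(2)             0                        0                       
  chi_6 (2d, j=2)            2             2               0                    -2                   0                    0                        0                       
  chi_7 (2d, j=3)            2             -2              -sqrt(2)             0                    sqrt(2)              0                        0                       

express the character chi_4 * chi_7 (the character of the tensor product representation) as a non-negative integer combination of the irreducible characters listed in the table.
chi_4 tensor chi_7 = chi_5 (all other irreducibles have multiplicity 0).

Reasoning: The character of a tensor product is the pointwise product (chi_4 * chi_7)(C) = chi_4(C) * chi_7(C):
  {e}: (1)*(2), {r^4}: (1)*(-2), {r^1, r^7}: (-1)*(-sqrt(2)), {r^2, r^6}: (1)*(0), {r^3, r^5}: (-1)*(sqrt(2)), {s, sr^2, ...}: (-1)*(0), {sr, sr^3, ...}: (1)*(0)
so (chi_4 * chi_7) takes values
  {e} -> 2, {r^4} -> -2, {r^1, r^7} -> sqrt(2), {r^2, r^6} -> 0, {r^3, r^5} -> -sqrt(2), {s, sr^2, ...} -> 0, {sr, sr^3, ...} -> 0.
Now take the inner product of this character with each irreducible chi from the table, <chi_4*chi_7, chi> = (1/16) sum_C |C| (chi_4*chi_7)(C) conj(chi(C)):
  <chi_4*chi_7, chi_1> = (1/16)[1*(2)*conj(1) + 1*(-2)*conj(1) + 2*(sqrt(2))*conj(1) + 2*(0)*conj(1) + 2*(-sqrt(2))*conj(1) + 4*(0)*conj(1) + 4*(0)*conj(1)]
      = (1/16)[(2) + (-2) + (2*sqrt(2)) + (0) + (-2*sqrt(2)) + (0) + (0)] = 0/16 = 0
  <chi_4*chi_7, chi_2> = (1/16)[1*(2)*conj(1) + 1*(-2)*conj(1) + 2*(sqrt(2))*conj(1) + 2*(0)*conj(1) + 2*(-sqrt(2))*conj(1) + 4*(0)*conj(-1) + 4*(0)*conj(-1)]
      = (1/16)[(2) + (-2) + (2*sqrt(2)) + (0) + (-2*sqrt(2)) + (0) + (0)] = 0/16 = 0
  <chi_4*chi_7, chi_3> = (1/16)[1*(2)*conj(1) + 1*(-2)*conj(1) + 2*(sqrt(2))*conj(-1) + 2*(0)*conj(1) + 2*(-sqrt(2))*conj(-1) + 4*(0)*conj(1) + 4*(0)*conj(-1)]
      = (1/16)[(2) + (-2) + (-2*sqrt(2)) + (0) + (2*sqrt(2)) + (0) + (0)] = 0/16 = 0
  <chi_4*chi_7, chi_4> = (1/16)[1*(2)*conj(1) + 1*(-2)*conj(1) + 2*(sqrt(2))*conj(-1) + 2*(0)*conj(1) + 2*(-sqrt(2))*conj(-1) + 4*(0)*conj(-1) + 4*(0)*conj(1)]
      = (1/16)[(2) + (-2) + (-2*sqrt(2)) + (0) + (2*sqrt(2)) + (0) + (0)] = 0/16 = 0
  <chi_4*chi_7, chi_5> = (1/16)[1*(2)*conj(2) + 1*(-2)*conj(-2) + 2*(sqrt(2))*conj(sqrt(2)) + 2*(0)*conj(0) + 2*(-sqrt(2))*conj(-sqrt(2)) + 4*(0)*conj(0) + 4*(0)*conj(0)]
      = (1/16)[(4) + (4) + (4) + (0) + (4) + (0) + (0)] = 16/16 = 1
  <chi_4*chi_7, chi_6> = (1/16)[1*(2)*conj(2) + 1*(-2)*conj(2) + 2*(sqrt(2))*conj(0) + 2*(0)*conj(-2) + 2*(-sqrt(2))*conj(0) + 4*(0)*conj(0) + 4*(0)*conj(0)]
      = (1/16)[(4) + (-4) + (0) + (0) + (0) + (0) + (0)] = 0/16 = 0
  <chi_4*chi_7, chi_7> = (1/16)[1*(2)*conj(2) + 1*(-2)*conj(-2) + 2*(sqrt(2))*conj(-sqrt(2)) + 2*(0)*conj(0) + 2*(-sqrt(2))*conj(sqrt(2)) + 4*(0)*conj(0) + 4*(0)*conj(0)]
      = (1/16)[(4) + (4) + (-4) + (0) + (-4) + (0) + (0)] = 0/16 = 0
Hence the multiplicities are chi_5: 1. Dimension check: dim(chi_4)*dim(chi_7) = 1*2 = 2 and sum (mult * dim) = 1*2 = 2.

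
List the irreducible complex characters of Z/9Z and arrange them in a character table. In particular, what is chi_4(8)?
Character table of Z/9Z (irreps indexed chi_0,...,chi_8 with chi_k(m) = zeta_9^(k*m), zeta_9 = exp(2*pi*i/9)):
  irrep \ class  {0} (size 1)  {1} (size 1)    {2} (size 1)    {3} (size 1)    {4} (size 1)    {5} (size 1)    {6} (size 1)    {7} (size 1)    {8} (size 1)  
  chi_0          1             1               1               1               1               1               1               1               1             
  chi_1          1             exp(2*I*pi/9)   exp(4*I*pi/9)   exp(2*I*pi/3)   exp(8*I*pi/9)   exp(-8*I*pi/9)  exp(-2*I*pi/3)  exp(-4*I*pi/9)  exp(-2*I*pi/9)
  chi_2          1             exp(4*I*pi/9)   exp(8*I*pi/9)   exp(-2*I*pi/3)  exp(-2*I*pi/9)  exp(2*I*pi/9)   exp(2*I*pi/3)   exp(-8*I*pi/9)  exp(-4*I*pi/9)
  chi_3          1             exp(2*I*pi/3)   exp(-2*I*pi/3)  1               exp(2*I*pi/3)   exp(-2*I*pi/3)  1               exp(2*I*pi/3)   exp(-2*I*pi/3)
  chi_4          1             exp(8*I*pi/9)   exp(-2*I*pi/9)  exp(2*I*pi/3)   exp(-4*I*pi/9)  exp(4*I*pi/9)   exp(-2*I*pi/3)  exp(2*I*pi/9)   exp(-8*I*pi/9)
  chi_5          1             exp(-8*I*pi/9)  exp(2*I*pi/9)   exp(-2*I*pi/3)  exp(4*I*pi/9)   exp(-4*I*pi/9)  exp(2*I*pi/3)   exp(-2*I*pi/9)  exp(8*I*pi/9) 
  chi_6          1             exp(-2*I*pi/3)  exp(2*I*pi/3)   1               exp(-2*I*pi/3)  exp(2*I*pi/3)   1               exp(-2*I*pi/3)  exp(2*I*pi/3) 
  chi_7          1             exp(-4*I*pi/9)  exp(-8*I*pi/9)  exp(2*I*pi/3)   exp(2*I*pi/9)   exp(-2*I*pi/9)  exp(-2*I*pi/3)  exp(8*I*pi/9)   exp(4*I*pi/9) 
  chi_8          1             exp(-2*I*pi/9)  exp(-4*I*pi/9)  exp(-2*I*pi/3)  exp(-8*I*pi/9)  exp(8*I*pi/9)   exp(2*I*pi/3)   exp(4*I*pi/9)   exp(2*I*pi/9) 

Spot check: chi_4(8) = zeta_9^(4*8) = zeta_9^32 = exp(-8*I*pi/9).

Z/9Z is abelian, so all 9 irreducible complex representations are 1-dimensional. They are given by chi_k(m) = zeta_9^(k*m) for k = 0,...,8. Row orthogonality: sum_m chi_k(m) conj(chi_l(m)) = 9 * [k = l].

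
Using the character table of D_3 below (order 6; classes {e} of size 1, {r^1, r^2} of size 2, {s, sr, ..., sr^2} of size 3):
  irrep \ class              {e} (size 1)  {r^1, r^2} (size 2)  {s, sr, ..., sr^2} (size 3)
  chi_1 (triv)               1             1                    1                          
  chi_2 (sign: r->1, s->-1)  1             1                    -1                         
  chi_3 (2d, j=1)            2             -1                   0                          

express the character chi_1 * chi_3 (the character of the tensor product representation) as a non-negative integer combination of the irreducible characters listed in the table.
chi_1 tensor chi_3 = chi_3 (all other irreducibles have multiplicity 0).

Explanation: The character of a tensor product is the pointwise product (chi_1 * chi_3)(C) = chi_1(C) * chi_3(C):
  {e}: (1)*(2), {r^1, r^2}: (1)*(-1), {s, sr, ..., sr^2}: (1)*(0)
so (chi_1 * chi_3) takes values
  {e} -> 2, {r^1, r^2} -> -1, {s, sr, ..., sr^2} -> 0.
Now take the inner product of this character with each irreducible chi from the table, <chi_1*chi_3, chi> = (1/6) sum_C |C| (chi_1*chi_3)(C) conj(chi(C)):
  <chi_1*chi_3, chi_1> = (1/6)[1*(2)*conj(1) + 2*(-1)*conj(1) + 3*(0)*conj(1)]
      = (1/6)[(2) + (-2) + (0)] = 0/6 = 0
  <chi_1*chi_3, chi_2> = (1/6)[1*(2)*conj(1) + 2*(-1)*conj(1) + 3*(0)*conj(-1)]
      = (1/6)[(2) + (-2) + (0)] = 0/6 = 0
  <chi_1*chi_3, chi_3> = (1/6)[1*(2)*conj(2) + 2*(-1)*conj(-1) + 3*(0)*conj(0)]
      = (1/6)[(4) + (2) + (0)] = 6/6 = 1
Hence the multiplicities are chi_3: 1. Dimension check: dim(chi_1)*dim(chi_3) = 1*2 = 2 and sum (mult * dim) = 1*2 = 2.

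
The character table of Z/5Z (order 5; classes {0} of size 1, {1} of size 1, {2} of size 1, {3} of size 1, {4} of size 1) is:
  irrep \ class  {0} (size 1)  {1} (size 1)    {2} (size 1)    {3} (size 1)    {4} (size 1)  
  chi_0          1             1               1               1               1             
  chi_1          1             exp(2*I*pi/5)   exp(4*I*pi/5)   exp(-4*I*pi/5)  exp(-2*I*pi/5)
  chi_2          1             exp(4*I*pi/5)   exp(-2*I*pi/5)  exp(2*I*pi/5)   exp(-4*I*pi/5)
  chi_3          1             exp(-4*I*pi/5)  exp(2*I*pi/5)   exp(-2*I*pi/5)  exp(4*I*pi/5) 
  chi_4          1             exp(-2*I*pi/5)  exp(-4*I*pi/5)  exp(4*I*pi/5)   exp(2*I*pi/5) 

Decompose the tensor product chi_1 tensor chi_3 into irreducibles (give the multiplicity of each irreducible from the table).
chi_1 tensor chi_3 = chi_4 (all other irreducibles have multiplicity 0).

Derivation: The character of a tensor product is the pointwise product (chi_1 * chi_3)(C) = chi_1(C) * chi_3(C):
  {0}: (1)*(1), {1}: (exp(2*I*pi/5))*(exp(-4*I*pi/5)), {2}: (exp(4*I*pi/5))*(exp(2*I*pi/5)), {3}: (exp(-4*I*pi/5))*(exp(-2*I*pi/5)), {4}: (exp(-2*I*pi/5))*(exp(4*I*pi/5))
so (chi_1 * chi_3) takes values
  {0} -> 1, {1} -> exp(-2*I*pi/5), {2} -> exp(-4*I*pi/5), {3} -> exp(4*I*pi/5), {4} -> exp(2*I*pi/5).
Now take the inner product of this character with each irreducible chi from the table, <chi_1*chi_3, chi> = (1/5) sum_C |C| (chi_1*chi_3)(C) conj(chi(C)):
  <chi_1*chi_3, chi_0> = (1/5)[1*(1)*conj(1) + 1*(exp(-2*I*pi/5))*conj(1) + 1*(exp(-4*I*pi/5))*conj(1) + 1*(exp(4*I*pi/5))*conj(1) + 1*(exp(2*I*pi/5))*conj(1)]
      = (1/5)[(1) + (exp(-2*I*pi/5)) + (exp(-4*I*pi/5)) + (exp(4*I*pi/5)) + (exp(2*I*pi/5))] = 0/5 = 0
  <chi_1*chi_3, chi_1> = (1/5)[1*(1)*conj(1) + 1*(exp(-2*I*pi/5))*conj(exp(2*I*pi/5)) + 1*(exp(-4*I*pi/5))*conj(exp(4*I*pi/5)) + 1*(exp(4*I*pi/5))*conj(exp(-4*I*pi/5)) + 1*(exp(2*I*pi/5))*conj(exp(-2*I*pi/5))]
      = (1/5)[(1) + (exp(-4*I*pi/5)) + (exp(2*I*pi/5)) + (exp(-2*I*pi/5)) + (exp(4*I*pi/5))] = 0/5 = 0
  <chi_1*chi_3, chi_2> = (1/5)[1*(1)*conj(1) + 1*(exp(-2*I*pi/5))*conj(exp(4*I*pi/5)) + 1*(exp(-4*I*pi/5))*conj(exp(-2*I*pi/5)) + 1*(exp(4*I*pi/5))*conj(exp(2*I*pi/5)) + 1*(exp(2*I*pi/5))*conj(exp(-4*I*pi/5))]
      = (1/5)[(1) + (exp(4*I*pi/5)) + (exp(-2*I*pi/5)) + (exp(2*I*pi/5)) + (exp(-4*I*pi/5))] = 0/5 = 0
  <chi_1*chi_3, chi_3> = (1/5)[1*(1)*conj(1) + 1*(exp(-2*I*pi/5))*conj(exp(-4*I*pi/5)) + 1*(exp(-4*I*pi/5))*conj(exp(2*I*pi/5)) + 1*(exp(4*I*pi/5))*conj(exp(-2*I*pi/5)) + 1*(exp(2*I*pi/5))*conj(exp(4*I*pi/5))]
      = (1/5)[(1) + (exp(2*I*pi/5)) + (exp(4*I*pi/5)) + (exp(-4*I*pi/5)) + (exp(-2*I*pi/5))] = 0/5 = 0
  <chi_1*chi_3, chi_4> = (1/5)[1*(1)*conj(1) + 1*(exp(-2*I*pi/5))*conj(exp(-2*I*pi/5)) + 1*(exp(-4*I*pi/5))*conj(exp(-4*I*pi/5)) + 1*(exp(4*I*pi/5))*conj(exp(4*I*pi/5)) + 1*(exp(2*I*pi/5))*conj(exp(2*I*pi/5))]
      = (1/5)[(1) + (1) + (1) + (1) + (1)] = 5/5 = 1
(Exp terms are combined using exp(i*s)*conj(exp(i*t)) = exp(i*(s-t)), and sums of them are collapsed using the identity that for every m > 1 the m distinct m-th roots of unity sum to 0, e.g. 1 + exp(2*I*pi/3) + exp(-2*I*pi/3) = 0.)
Hence the multiplicities are chi_4: 1. Dimension check: dim(chi_1)*dim(chi_3) = 1*1 = 1 and sum (mult * dim) = 1*1 = 1.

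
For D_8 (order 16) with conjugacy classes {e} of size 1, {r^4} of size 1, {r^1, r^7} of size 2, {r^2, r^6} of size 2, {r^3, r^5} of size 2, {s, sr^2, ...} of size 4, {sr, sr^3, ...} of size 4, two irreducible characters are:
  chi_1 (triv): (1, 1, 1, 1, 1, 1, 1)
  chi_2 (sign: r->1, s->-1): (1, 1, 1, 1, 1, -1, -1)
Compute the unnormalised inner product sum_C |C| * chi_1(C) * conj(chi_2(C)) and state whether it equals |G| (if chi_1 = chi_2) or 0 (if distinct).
Sum = 0; so <chi_1, chi_2> = 0 (distinct irreducibles are orthogonal).

Argument: Compute term by term over conjugacy classes (|C| * chi_1(C) * conj(chi_2(C))):
  1*(1)*conj(1) + 1*(1)*conj(1) + 2*(1)*conj(1) + 2*(1)*conj(1) + 2*(1)*conj(1) + 4*(1)*conj(-1) + 4*(1)*conj(-1)
  = (1) + (1) + (2) + (2) + (2) + (-4) + (-4)
  = 0.
Dividing by |G| = 16 gives 0/16 = 0, matching the row-orthogonality relation <chi_1, chi_2> = [chi_1 = chi_2].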